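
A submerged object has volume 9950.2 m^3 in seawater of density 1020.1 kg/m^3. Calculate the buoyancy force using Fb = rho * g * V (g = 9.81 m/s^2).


Formula: Fb = rho * g * V
Substituting: Fb = 1020.1 * 9.81 * 9950.2
Intermediate: 1020.1 * 9.81 = 10007.181
Result: Fb = 10007.181 * 9950.2 ≈ 99573000 N (5 s.f.)

99573000 N


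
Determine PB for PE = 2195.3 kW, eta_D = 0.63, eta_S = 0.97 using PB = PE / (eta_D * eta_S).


Formula: PB = PE / (eta_D * eta_S)
Step 1 — combined efficiency = eta_D * eta_S = 0.63 * 0.97 = 0.6111
Step 2 — PB = 2195.3 / 0.6111 ≈ 3592.4 kW (5 s.f.)

3592.4 kW


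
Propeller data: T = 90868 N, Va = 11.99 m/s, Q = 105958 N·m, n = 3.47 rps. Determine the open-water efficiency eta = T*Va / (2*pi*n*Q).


Formula: eta = T * Va / (2 * pi * n * Q)
Step 1 — numerator = T * Va = 90868 * 11.99 = 1089507.32
Step 2 — 2 * pi * n = 2 * pi * 3.47 = 21.802653
Step 3 — denominator = 21.802653 * 105958 = 2310165.51
Step 4 — eta = 1089507.32 / 2310165.51 ≈ 0.47161 (5 s.f.)

0.47161


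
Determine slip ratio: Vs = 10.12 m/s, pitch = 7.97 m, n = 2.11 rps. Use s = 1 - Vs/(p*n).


Formula: s = 1 - Vs / (p * n)
Step 1 — p * n = 7.97 * 2.11 = 16.8167
Step 2 — Vs / (p*n) = 10.12 / 16.8167 = 0.601783 (6 d.p.)
Step 3 — s = 1 - 0.601783 = 0.398217

0.398217


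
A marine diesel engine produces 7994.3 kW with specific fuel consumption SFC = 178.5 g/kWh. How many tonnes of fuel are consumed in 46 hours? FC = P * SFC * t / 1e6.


Formula: FC (tonnes) = P * SFC * t / 1,000,000
Step 1 — P * SFC * t = 7994.3 * 178.5 * 46 = 65641197.3 g
Step 2 — FC (tonnes) = 65641197.3 / 1,000,000 ≈ 65.641 tonnes (5 s.f.)

65.641 tonnes


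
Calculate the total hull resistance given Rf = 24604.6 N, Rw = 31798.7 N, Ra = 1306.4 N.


Formula: Rt = Rf + Rw + Ra
Substituting: Rt = 24604.6 + 31798.7 + 1306.4
Result: Rt = 57709.7 N

57709.7 N


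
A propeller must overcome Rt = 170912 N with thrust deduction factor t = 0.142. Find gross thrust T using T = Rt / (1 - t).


Formula: T = Rt / (1 - t)
Step 1 — (1 - t) = 1 - 0.142 = 0.858
Step 2 — T = 170912 / 0.858 ≈ 199200 N (5 s.f.)

199200 N


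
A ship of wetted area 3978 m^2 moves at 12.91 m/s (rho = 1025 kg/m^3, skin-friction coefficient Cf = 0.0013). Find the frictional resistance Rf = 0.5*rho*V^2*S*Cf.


Formula: Rf = 0.5 * rho * V^2 * S * Cf
Step 1 — V^2 = 12.91^2 = 166.6681
Step 2 — 0.5 * rho * V^2 = 0.5 * 1025 * 166.6681 = 85417.40125
Step 3 — Rf = 85417.40125 * 3978 * 0.0013 ≈ 441730 N (5 s.f.)

441730 N


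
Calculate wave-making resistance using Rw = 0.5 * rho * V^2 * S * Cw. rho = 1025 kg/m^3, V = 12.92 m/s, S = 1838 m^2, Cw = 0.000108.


Formula: Rw = 0.5 * rho * V^2 * S * Cw
Step 1 — V^2 = 12.92^2 = 166.9264
Step 2 — 0.5 * rho * V^2 = 0.5 * 1025 * 166.9264 = 85549.78
Step 3 — Rw = 85549.78 * 1838 * 0.000108 ≈ 16982 N (5 s.f.)

16982 N


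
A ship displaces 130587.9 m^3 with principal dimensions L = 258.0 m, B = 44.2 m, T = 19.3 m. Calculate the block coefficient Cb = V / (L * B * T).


Formula: Cb = V / (L * B * T)
Step 1 — L * B * T = 258.0 * 44.2 * 19.3 = 220089.48 m^3
Step 2 — Cb = 130587.9 / 220089.48 ≈ 0.59334 (5 s.f.)

0.59334


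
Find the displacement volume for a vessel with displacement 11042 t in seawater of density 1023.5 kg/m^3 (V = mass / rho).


Formula: V = mass / rho
Step 1 — convert tonnes to kg: 11042 t * 1000 = 11042000 kg
Step 2 — V = 11042000 / 1023.5 ≈ 10788 m^3 (5 s.f.)

10788 m^3


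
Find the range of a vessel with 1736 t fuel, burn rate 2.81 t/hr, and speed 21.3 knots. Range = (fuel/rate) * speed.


Formula: endurance = fuel / rate; range = endurance * speed
Step 1 — endurance = 1736 / 2.81 = 617.7936 hours
Step 2 — range = 617.7936 * 21.3 ≈ 13159 nautical miles (5 s.f.)

13159 NM


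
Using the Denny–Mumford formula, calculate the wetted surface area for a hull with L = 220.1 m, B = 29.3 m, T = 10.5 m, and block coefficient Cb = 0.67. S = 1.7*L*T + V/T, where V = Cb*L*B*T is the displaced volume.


Formula: S = 1.7*L*T + V/T with V = Cb*L*B*T, i.e. S = L * (1.7*T + Cb*B)
Step 1 — 1.7*T = 1.7 * 10.5 = 17.85 m
Step 2 — Cb*B = 0.67 * 29.3 = 19.631 m
Step 3 — 1.7*T + Cb*B = 17.85 + 19.631 = 37.481 m
Step 4 — S = 220.1 * 37.481 ≈ 8249.6 m^2 (5 s.f.)

8249.6 m^2


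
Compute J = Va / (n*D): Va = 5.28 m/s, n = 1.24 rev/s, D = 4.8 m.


Formula: J = Va / (n * D)
Step 1 — n * D = 1.24 * 4.8 = 5.952
Step 2 — J = 5.28 / 5.952 ≈ 0.88710 (5 s.f.)

0.88710


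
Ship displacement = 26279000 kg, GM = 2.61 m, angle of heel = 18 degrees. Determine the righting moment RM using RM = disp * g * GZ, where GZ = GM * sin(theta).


Formula: GZ = GM * sin(theta); RM = disp * g * GZ
Step 1 — GZ = 2.61 * sin(18°) = 2.61 * 0.309017 = 0.806534 m
Step 2 — RM = 26279000 * 9.81 * 0.806534 ≈ 207920000 N·m (5 s.f.)

207920000 N·m


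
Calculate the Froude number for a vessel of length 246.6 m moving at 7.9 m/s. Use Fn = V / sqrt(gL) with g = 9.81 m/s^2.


Formula: Fn = V / sqrt(g * L)
Step 1 — g * L = 9.81 * 246.6 = 2419.146
Step 2 — sqrt(g * L) = sqrt(2419.146) = 49.184815
Step 3 — Fn = 7.9 / 49.184815 ≈ 0.16062 (5 s.f.)

0.16062


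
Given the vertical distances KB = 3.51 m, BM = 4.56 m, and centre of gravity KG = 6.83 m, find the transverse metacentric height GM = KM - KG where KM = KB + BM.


Formula: GM = KB + BM - KG
Step 1 — KM = KB + BM = 3.51 + 4.56 = 8.07 m
Step 2 — GM = KM - KG = 8.07 - 6.83 = 1.24 m

1.24 m


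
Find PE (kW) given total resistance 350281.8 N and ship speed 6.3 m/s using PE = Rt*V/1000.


Formula: PE = Rt * V / 1000 (kW)
Step 1 — PE (W) = 350281.8 * 6.3 = 2206775.34 W
Step 2 — PE (kW) = 2206775.34 / 1000 ≈ 2206.8 kW (5 s.f.)

2206.8 kW


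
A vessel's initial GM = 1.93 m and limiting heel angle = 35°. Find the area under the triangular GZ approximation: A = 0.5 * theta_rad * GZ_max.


Formula: GZ_max = GM * sin(theta); Area = 0.5 * theta_rad * GZ_max
Step 1 — GZ_max = 1.93 * sin(35°) = 1.93 * 0.573576 = 1.107002 m
Step 2 — theta_rad = 35 * pi/180 = 0.610865 rad
Step 3 — Area = 0.5 * 0.610865 * 1.107002 ≈ 0.33811 m·rad (5 s.f.)

0.33811 m·rad


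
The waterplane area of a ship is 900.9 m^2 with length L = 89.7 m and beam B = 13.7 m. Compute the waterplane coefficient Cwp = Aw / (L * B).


Formula: Cwp = Aw / (L * B)
Step 1 — L * B = 89.7 * 13.7 = 1228.89 m^2
Step 2 — Cwp = 900.9 / 1228.89 ≈ 0.73310 (5 s.f.)

0.73310


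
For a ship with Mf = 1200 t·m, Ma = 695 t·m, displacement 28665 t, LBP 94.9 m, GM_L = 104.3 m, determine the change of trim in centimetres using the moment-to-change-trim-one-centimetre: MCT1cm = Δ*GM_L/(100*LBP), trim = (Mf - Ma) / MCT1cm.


Formula: net trimming moment = Mf - Ma; MCT1cm = Δ*GM_L/(100*LBP); trim = net moment / MCT1cm
Step 1 — net trimming moment = 1200 - 695 = 505 t·m
Step 2 — MCT1cm = 28665 * 104.3 / (100 * 94.9) = 315.0432 t·m/cm
Step 3 — trim = 505 / 315.0432 ≈ 1.6030 cm (5 s.f.)

1.6030 cm


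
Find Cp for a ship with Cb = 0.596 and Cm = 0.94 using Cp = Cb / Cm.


Formula: Cp = Cb / Cm
Substituting: Cp = 0.596 / 0.94
Result: Cp ≈ 0.63404 (5 s.f.)

0.63404


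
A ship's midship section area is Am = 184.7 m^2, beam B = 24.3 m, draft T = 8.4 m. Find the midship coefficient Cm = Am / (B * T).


Formula: Cm = Am / (B * T)
Step 1 — B * T = 24.3 * 8.4 = 204.12 m^2
Step 2 — Cm = 184.7 / 204.12 ≈ 0.90486 (5 s.f.)

0.90486


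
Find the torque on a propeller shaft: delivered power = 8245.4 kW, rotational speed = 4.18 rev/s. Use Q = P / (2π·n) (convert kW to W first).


Formula: Q = P_W / (2 * pi * n)
Step 1 — P_W = 8245.4 kW * 1000 = 8245400.0 W
Step 2 — 2 * pi * n = 2 * pi * 4.18 = 26.263715
Step 3 — Q = 8245400.0 / 26.263715 ≈ 313950 N·m (5 s.f.)

313950 N·m


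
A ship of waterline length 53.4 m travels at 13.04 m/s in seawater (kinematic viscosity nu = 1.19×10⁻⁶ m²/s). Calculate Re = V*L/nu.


Formula: Re = V * L / nu
Step 1 — V * L = 13.04 * 53.4 = 696.336 m^2/s
Step 2 — Re = 696.336 / 1.19e-6 = 5.85e+08

5.85e+08


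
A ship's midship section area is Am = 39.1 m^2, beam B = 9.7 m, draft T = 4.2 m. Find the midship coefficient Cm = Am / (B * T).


Formula: Cm = Am / (B * T)
Step 1 — B * T = 9.7 * 4.2 = 40.74 m^2
Step 2 — Cm = 39.1 / 40.74 ≈ 0.95974 (5 s.f.)

0.95974


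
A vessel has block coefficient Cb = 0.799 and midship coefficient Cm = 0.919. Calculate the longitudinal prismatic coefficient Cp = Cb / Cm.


Formula: Cp = Cb / Cm
Substituting: Cp = 0.799 / 0.919
Result: Cp ≈ 0.86942 (5 s.f.)

0.86942


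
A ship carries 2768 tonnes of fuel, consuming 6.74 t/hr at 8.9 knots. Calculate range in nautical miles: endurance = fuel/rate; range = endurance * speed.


Formula: endurance = fuel / rate; range = endurance * speed
Step 1 — endurance = 2768 / 6.74 = 410.6825 hours
Step 2 — range = 410.6825 * 8.9 ≈ 3655.1 nautical miles (5 s.f.)

3655.1 NM


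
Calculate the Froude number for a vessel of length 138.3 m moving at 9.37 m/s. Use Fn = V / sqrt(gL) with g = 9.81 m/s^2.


Formula: Fn = V / sqrt(g * L)
Step 1 — g * L = 9.81 * 138.3 = 1356.723
Step 2 — sqrt(g * L) = sqrt(1356.723) = 36.833721
Step 3 — Fn = 9.37 / 36.833721 ≈ 0.25439 (5 s.f.)

0.25439


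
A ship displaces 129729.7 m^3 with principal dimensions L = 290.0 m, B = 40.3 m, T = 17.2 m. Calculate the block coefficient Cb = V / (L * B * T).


Formula: Cb = V / (L * B * T)
Step 1 — L * B * T = 290.0 * 40.3 * 17.2 = 201016.4 m^3
Step 2 — Cb = 129729.7 / 201016.4 ≈ 0.64537 (5 s.f.)

0.64537


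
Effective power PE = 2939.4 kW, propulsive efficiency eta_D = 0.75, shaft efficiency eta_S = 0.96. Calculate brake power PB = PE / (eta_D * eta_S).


Formula: PB = PE / (eta_D * eta_S)
Step 1 — combined efficiency = eta_D * eta_S = 0.75 * 0.96 = 0.72
Step 2 — PB = 2939.4 / 0.72 ≈ 4082.5 kW (5 s.f.)

4082.5 kW


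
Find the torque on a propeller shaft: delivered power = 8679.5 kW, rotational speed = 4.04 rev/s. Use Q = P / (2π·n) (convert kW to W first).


Formula: Q = P_W / (2 * pi * n)
Step 1 — P_W = 8679.5 kW * 1000 = 8679500.0 W
Step 2 — 2 * pi * n = 2 * pi * 4.04 = 25.384069
Step 3 — Q = 8679500.0 / 25.384069 ≈ 341930 N·m (5 s.f.)

341930 N·m


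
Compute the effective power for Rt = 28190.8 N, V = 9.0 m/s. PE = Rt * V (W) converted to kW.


Formula: PE = Rt * V / 1000 (kW)
Step 1 — PE (W) = 28190.8 * 9.0 = 253717.2 W
Step 2 — PE (kW) = 253717.2 / 1000 ≈ 253.72 kW (5 s.f.)

253.72 kW


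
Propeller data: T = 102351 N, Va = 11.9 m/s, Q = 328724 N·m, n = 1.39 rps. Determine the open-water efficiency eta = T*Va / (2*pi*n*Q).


Formula: eta = T * Va / (2 * pi * n * Q)
Step 1 — numerator = T * Va = 102351 * 11.9 = 1217976.9
Step 2 — 2 * pi * n = 2 * pi * 1.39 = 8.733628
Step 3 — denominator = 8.733628 * 328724 = 2870953.13
Step 4 — eta = 1217976.9 / 2870953.13 ≈ 0.42424 (5 s.f.)

0.42424


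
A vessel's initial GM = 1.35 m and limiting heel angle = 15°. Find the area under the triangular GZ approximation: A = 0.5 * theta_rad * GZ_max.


Formula: GZ_max = GM * sin(theta); Area = 0.5 * theta_rad * GZ_max
Step 1 — GZ_max = 1.35 * sin(15°) = 1.35 * 0.258819 = 0.349406 m
Step 2 — theta_rad = 15 * pi/180 = 0.261799 rad
Step 3 — Area = 0.5 * 0.261799 * 0.349406 ≈ 0.045737 m·rad (5 s.f.)

0.045737 m·rad


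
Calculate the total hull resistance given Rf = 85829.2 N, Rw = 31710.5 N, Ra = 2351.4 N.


Formula: Rt = Rf + Rw + Ra
Substituting: Rt = 85829.2 + 31710.5 + 2351.4
Result: Rt = 119891.1 N

119891.1 N


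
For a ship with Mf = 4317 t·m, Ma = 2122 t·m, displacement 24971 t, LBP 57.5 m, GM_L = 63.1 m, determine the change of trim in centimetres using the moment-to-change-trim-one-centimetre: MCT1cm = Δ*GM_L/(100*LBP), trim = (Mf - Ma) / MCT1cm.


Formula: net trimming moment = Mf - Ma; MCT1cm = Δ*GM_L/(100*LBP); trim = net moment / MCT1cm
Step 1 — net trimming moment = 4317 - 2122 = 2195 t·m
Step 2 — MCT1cm = 24971 * 63.1 / (100 * 57.5) = 274.0296 t·m/cm
Step 3 — trim = 2195 / 274.0296 ≈ 8.0101 cm (5 s.f.)

8.0101 cm


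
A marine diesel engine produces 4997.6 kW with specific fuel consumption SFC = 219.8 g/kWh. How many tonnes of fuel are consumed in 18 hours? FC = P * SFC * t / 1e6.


Formula: FC (tonnes) = P * SFC * t / 1,000,000
Step 1 — P * SFC * t = 4997.6 * 219.8 * 18 = 19772504.64 g
Step 2 — FC (tonnes) = 19772504.64 / 1,000,000 ≈ 19.773 tonnes (5 s.f.)

19.773 tonnes


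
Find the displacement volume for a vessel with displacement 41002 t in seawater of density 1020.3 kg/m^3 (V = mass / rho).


Formula: V = mass / rho
Step 1 — convert tonnes to kg: 41002 t * 1000 = 41002000 kg
Step 2 — V = 41002000 / 1020.3 ≈ 40186 m^3 (5 s.f.)

40186 m^3


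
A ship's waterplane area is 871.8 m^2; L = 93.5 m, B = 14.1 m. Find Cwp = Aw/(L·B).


Formula: Cwp = Aw / (L * B)
Step 1 — L * B = 93.5 * 14.1 = 1318.35 m^2
Step 2 — Cwp = 871.8 / 1318.35 ≈ 0.66128 (5 s.f.)

0.66128


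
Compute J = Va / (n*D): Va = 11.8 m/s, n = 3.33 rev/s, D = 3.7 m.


Formula: J = Va / (n * D)
Step 1 — n * D = 3.33 * 3.7 = 12.321
Step 2 — J = 11.8 / 12.321 ≈ 0.95771 (5 s.f.)

0.95771


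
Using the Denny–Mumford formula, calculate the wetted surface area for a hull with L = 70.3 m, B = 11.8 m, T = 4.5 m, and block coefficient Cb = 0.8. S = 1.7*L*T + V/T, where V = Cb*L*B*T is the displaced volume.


Formula: S = 1.7*L*T + V/T with V = Cb*L*B*T, i.e. S = L * (1.7*T + Cb*B)
Step 1 — 1.7*T = 1.7 * 4.5 = 7.65 m
Step 2 — Cb*B = 0.8 * 11.8 = 9.44 m
Step 3 — 1.7*T + Cb*B = 7.65 + 9.44 = 17.09 m
Step 4 — S = 70.3 * 17.09 ≈ 1201.4 m^2 (5 s.f.)

1201.4 m^2


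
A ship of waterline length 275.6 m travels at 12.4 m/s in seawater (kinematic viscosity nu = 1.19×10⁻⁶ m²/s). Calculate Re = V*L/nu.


Formula: Re = V * L / nu
Step 1 — V * L = 12.4 * 275.6 = 3417.44 m^2/s
Step 2 — Re = 3417.44 / 1.19e-6 = 2.87e+09

2.87e+09


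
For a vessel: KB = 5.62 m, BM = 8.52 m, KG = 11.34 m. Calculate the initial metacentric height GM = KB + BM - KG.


Formula: GM = KB + BM - KG
Step 1 — KM = KB + BM = 5.62 + 8.52 = 14.14 m
Step 2 — GM = KM - KG = 14.14 - 11.34 = 2.8 m

2.8 m


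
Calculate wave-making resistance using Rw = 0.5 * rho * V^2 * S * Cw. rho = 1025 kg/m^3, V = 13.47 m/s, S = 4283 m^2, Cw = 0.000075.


Formula: Rw = 0.5 * rho * V^2 * S * Cw
Step 1 — V^2 = 13.47^2 = 181.4409
Step 2 — 0.5 * rho * V^2 = 0.5 * 1025 * 181.4409 = 92988.46125
Step 3 — Rw = 92988.46125 * 4283 * 0.000075 ≈ 29870 N (5 s.f.)

29870 N


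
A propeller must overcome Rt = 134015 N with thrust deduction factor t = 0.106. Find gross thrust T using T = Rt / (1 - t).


Formula: T = Rt / (1 - t)
Step 1 — (1 - t) = 1 - 0.106 = 0.894
Step 2 — T = 134015 / 0.894 ≈ 149900 N (5 s.f.)

149900 N


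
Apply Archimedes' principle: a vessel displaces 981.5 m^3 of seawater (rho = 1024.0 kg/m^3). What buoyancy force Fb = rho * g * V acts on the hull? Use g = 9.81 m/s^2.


Formula: Fb = rho * g * V
Substituting: Fb = 1024.0 * 9.81 * 981.5
Intermediate: 1024.0 * 9.81 = 10045.44
Result: Fb = 10045.44 * 981.5 ≈ 9859600 N (5 s.f.)

9859600 N


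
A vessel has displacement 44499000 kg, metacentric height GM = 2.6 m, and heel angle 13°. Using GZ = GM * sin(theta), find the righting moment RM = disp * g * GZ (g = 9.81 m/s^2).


Formula: GZ = GM * sin(theta); RM = disp * g * GZ
Step 1 — GZ = 2.6 * sin(13°) = 2.6 * 0.224951 = 0.584873 m
Step 2 — RM = 44499000 * 9.81 * 0.584873 ≈ 255320000 N·m (5 s.f.)

255320000 N·m


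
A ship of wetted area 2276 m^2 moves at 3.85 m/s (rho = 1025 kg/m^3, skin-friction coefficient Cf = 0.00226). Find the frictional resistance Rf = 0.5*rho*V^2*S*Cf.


Formula: Rf = 0.5 * rho * V^2 * S * Cf
Step 1 — V^2 = 3.85^2 = 14.8225
Step 2 — 0.5 * rho * V^2 = 0.5 * 1025 * 14.8225 = 7596.53125
Step 3 — Rf = 7596.53125 * 2276 * 0.00226 ≈ 39075 N (5 s.f.)

39075 N


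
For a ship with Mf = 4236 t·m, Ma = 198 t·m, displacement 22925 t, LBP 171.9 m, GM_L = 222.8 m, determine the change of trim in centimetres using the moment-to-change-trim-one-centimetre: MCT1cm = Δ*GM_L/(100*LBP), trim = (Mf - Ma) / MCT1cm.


Formula: net trimming moment = Mf - Ma; MCT1cm = Δ*GM_L/(100*LBP); trim = net moment / MCT1cm
Step 1 — net trimming moment = 4236 - 198 = 4038 t·m
Step 2 — MCT1cm = 22925 * 222.8 / (100 * 171.9) = 297.1315 t·m/cm
Step 3 — trim = 4038 / 297.1315 ≈ 13.590 cm (5 s.f.)

13.590 cm


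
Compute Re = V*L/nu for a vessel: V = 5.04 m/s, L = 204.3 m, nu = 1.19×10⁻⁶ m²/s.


Formula: Re = V * L / nu
Step 1 — V * L = 5.04 * 204.3 = 1029.672 m^2/s
Step 2 — Re = 1029.672 / 1.19e-6 = 8.65e+08

8.65e+08


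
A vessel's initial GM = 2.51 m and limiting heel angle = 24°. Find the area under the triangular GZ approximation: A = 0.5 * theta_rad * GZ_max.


Formula: GZ_max = GM * sin(theta); Area = 0.5 * theta_rad * GZ_max
Step 1 — GZ_max = 2.51 * sin(24°) = 2.51 * 0.406737 = 1.02091 m
Step 2 — theta_rad = 24 * pi/180 = 0.418879 rad
Step 3 — Area = 0.5 * 0.418879 * 1.02091 ≈ 0.21382 m·rad (5 s.f.)

0.21382 m·rad


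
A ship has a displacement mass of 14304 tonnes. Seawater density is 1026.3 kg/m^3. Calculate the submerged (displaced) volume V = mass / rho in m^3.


Formula: V = mass / rho
Step 1 — convert tonnes to kg: 14304 t * 1000 = 14304000 kg
Step 2 — V = 14304000 / 1026.3 ≈ 13937 m^3 (5 s.f.)

13937 m^3


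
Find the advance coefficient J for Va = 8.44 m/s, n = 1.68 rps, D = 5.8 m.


Formula: J = Va / (n * D)
Step 1 — n * D = 1.68 * 5.8 = 9.744
Step 2 — J = 8.44 / 9.744 ≈ 0.86617 (5 s.f.)

0.86617


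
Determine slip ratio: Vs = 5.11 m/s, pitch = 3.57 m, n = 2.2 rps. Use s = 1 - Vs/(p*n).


Formula: s = 1 - Vs / (p * n)
Step 1 — p * n = 3.57 * 2.2 = 7.854
Step 2 — Vs / (p*n) = 5.11 / 7.854 = 0.650624 (6 d.p.)
Step 3 — s = 1 - 0.650624 = 0.349376

0.349376


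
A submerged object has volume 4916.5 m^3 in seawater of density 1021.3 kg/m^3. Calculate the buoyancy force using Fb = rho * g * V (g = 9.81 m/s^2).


Formula: Fb = rho * g * V
Substituting: Fb = 1021.3 * 9.81 * 4916.5
Intermediate: 1021.3 * 9.81 = 10018.953
Result: Fb = 10018.953 * 4916.5 ≈ 49258000 N (5 s.f.)

49258000 N


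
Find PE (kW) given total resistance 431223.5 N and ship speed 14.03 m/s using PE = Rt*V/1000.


Formula: PE = Rt * V / 1000 (kW)
Step 1 — PE (W) = 431223.5 * 14.03 = 6050065.705 W
Step 2 — PE (kW) = 6050065.705 / 1000 ≈ 6050.1 kW (5 s.f.)

6050.1 kW


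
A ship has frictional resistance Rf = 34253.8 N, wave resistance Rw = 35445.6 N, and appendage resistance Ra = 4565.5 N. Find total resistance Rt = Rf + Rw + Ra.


Formula: Rt = Rf + Rw + Ra
Substituting: Rt = 34253.8 + 35445.6 + 4565.5
Result: Rt = 74264.9 N

74264.9 N


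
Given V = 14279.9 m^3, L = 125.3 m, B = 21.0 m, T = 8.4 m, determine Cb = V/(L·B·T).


Formula: Cb = V / (L * B * T)
Step 1 — L * B * T = 125.3 * 21.0 * 8.4 = 22102.92 m^3
Step 2 — Cb = 14279.9 / 22102.92 ≈ 0.64606 (5 s.f.)

0.64606


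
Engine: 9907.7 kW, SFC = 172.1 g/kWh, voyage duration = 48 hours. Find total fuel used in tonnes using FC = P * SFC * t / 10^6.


Formula: FC (tonnes) = P * SFC * t / 1,000,000
Step 1 — P * SFC * t = 9907.7 * 172.1 * 48 = 81845528.16 g
Step 2 — FC (tonnes) = 81845528.16 / 1,000,000 ≈ 81.846 tonnes (5 s.f.)

81.846 tonnes


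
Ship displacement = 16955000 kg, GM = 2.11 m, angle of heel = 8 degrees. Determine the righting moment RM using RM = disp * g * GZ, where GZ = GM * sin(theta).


Formula: GZ = GM * sin(theta); RM = disp * g * GZ
Step 1 — GZ = 2.11 * sin(8°) = 2.11 * 0.139173 = 0.293655 m
Step 2 — RM = 16955000 * 9.81 * 0.293655 ≈ 48843000 N·m (5 s.f.)

48843000 N·m


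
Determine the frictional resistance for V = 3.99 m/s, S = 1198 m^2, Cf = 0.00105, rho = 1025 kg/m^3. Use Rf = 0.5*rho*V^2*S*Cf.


Formula: Rf = 0.5 * rho * V^2 * S * Cf
Step 1 — V^2 = 3.99^2 = 15.9201
Step 2 — 0.5 * rho * V^2 = 0.5 * 1025 * 15.9201 = 8159.05125
Step 3 — Rf = 8159.05125 * 1198 * 0.00105 ≈ 10263 N (5 s.f.)

10263 N


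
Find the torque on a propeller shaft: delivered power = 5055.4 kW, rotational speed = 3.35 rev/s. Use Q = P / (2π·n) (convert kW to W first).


Formula: Q = P_W / (2 * pi * n)
Step 1 — P_W = 5055.4 kW * 1000 = 5055400.0 W
Step 2 — 2 * pi * n = 2 * pi * 3.35 = 21.048671
Step 3 — Q = 5055400.0 / 21.048671 ≈ 240180 N·m (5 s.f.)

240180 N·m


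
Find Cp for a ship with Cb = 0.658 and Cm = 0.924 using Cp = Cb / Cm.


Formula: Cp = Cb / Cm
Substituting: Cp = 0.658 / 0.924
Result: Cp ≈ 0.71212 (5 s.f.)

0.71212


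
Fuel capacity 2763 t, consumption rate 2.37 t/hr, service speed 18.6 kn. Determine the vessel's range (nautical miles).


Formula: endurance = fuel / rate; range = endurance * speed
Step 1 — endurance = 2763 / 2.37 = 1165.8228 hours
Step 2 — range = 1165.8228 * 18.6 ≈ 21684 nautical miles (5 s.f.)

21684 NM


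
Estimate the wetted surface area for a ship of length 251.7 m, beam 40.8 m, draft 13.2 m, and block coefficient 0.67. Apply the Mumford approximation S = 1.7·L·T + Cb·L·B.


Formula: S = 1.7*L*T + V/T with V = Cb*L*B*T, i.e. S = L * (1.7*T + Cb*B)
Step 1 — 1.7*T = 1.7 * 13.2 = 22.44 m
Step 2 — Cb*B = 0.67 * 40.8 = 27.336 m
Step 3 — 1.7*T + Cb*B = 22.44 + 27.336 = 49.776 m
Step 4 — S = 251.7 * 49.776 ≈ 12529 m^2 (5 s.f.)

12529 m^2


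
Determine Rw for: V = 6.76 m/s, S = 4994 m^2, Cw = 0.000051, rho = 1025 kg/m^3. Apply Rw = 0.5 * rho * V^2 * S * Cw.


Formula: Rw = 0.5 * rho * V^2 * S * Cw
Step 1 — V^2 = 6.76^2 = 45.6976
Step 2 — 0.5 * rho * V^2 = 0.5 * 1025 * 45.6976 = 23420.02
Step 3 — Rw = 23420.02 * 4994 * 0.000051 ≈ 5964.9 N (5 s.f.)

5964.9 N


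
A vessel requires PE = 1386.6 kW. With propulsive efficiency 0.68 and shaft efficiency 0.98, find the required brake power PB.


Formula: PB = PE / (eta_D * eta_S)
Step 1 — combined efficiency = eta_D * eta_S = 0.68 * 0.98 = 0.6664
Step 2 — PB = 1386.6 / 0.6664 ≈ 2080.7 kW (5 s.f.)

2080.7 kW


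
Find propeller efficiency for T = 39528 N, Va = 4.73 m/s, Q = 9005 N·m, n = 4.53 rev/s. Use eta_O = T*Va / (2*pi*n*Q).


Formula: eta = T * Va / (2 * pi * n * Q)
Step 1 — numerator = T * Va = 39528 * 4.73 = 186967.44
Step 2 — 2 * pi * n = 2 * pi * 4.53 = 28.462829
Step 3 — denominator = 28.462829 * 9005 = 256307.78
Step 4 — eta = 186967.44 / 256307.78 ≈ 0.72946 (5 s.f.)

0.72946


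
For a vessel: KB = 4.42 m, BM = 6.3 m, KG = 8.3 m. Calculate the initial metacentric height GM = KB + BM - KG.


Formula: GM = KB + BM - KG
Step 1 — KM = KB + BM = 4.42 + 6.3 = 10.72 m
Step 2 — GM = KM - KG = 10.72 - 8.3 = 2.42 m

2.42 m


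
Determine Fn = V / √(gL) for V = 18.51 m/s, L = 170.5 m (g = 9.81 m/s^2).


Formula: Fn = V / sqrt(g * L)
Step 1 — g * L = 9.81 * 170.5 = 1672.605
Step 2 — sqrt(g * L) = sqrt(1672.605) = 40.897494
Step 3 — Fn = 18.51 / 40.897494 ≈ 0.45259 (5 s.f.)

0.45259


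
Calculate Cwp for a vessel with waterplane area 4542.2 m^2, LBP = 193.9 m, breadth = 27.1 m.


Formula: Cwp = Aw / (L * B)
Step 1 — L * B = 193.9 * 27.1 = 5254.69 m^2
Step 2 — Cwp = 4542.2 / 5254.69 ≈ 0.86441 (5 s.f.)

0.86441


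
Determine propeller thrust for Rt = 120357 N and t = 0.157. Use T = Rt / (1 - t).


Formula: T = Rt / (1 - t)
Step 1 — (1 - t) = 1 - 0.157 = 0.843
Step 2 — T = 120357 / 0.843 ≈ 142770 N (5 s.f.)

142770 N


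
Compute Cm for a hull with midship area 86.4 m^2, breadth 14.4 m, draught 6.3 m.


Formula: Cm = Am / (B * T)
Step 1 — B * T = 14.4 * 6.3 = 90.72 m^2
Step 2 — Cm = 86.4 / 90.72 ≈ 0.95238 (5 s.f.)

0.95238


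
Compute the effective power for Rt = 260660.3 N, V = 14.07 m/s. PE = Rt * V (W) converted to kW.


Formula: PE = Rt * V / 1000 (kW)
Step 1 — PE (W) = 260660.3 * 14.07 = 3667490.421 W
Step 2 — PE (kW) = 3667490.421 / 1000 ≈ 3667.5 kW (5 s.f.)

3667.5 kW


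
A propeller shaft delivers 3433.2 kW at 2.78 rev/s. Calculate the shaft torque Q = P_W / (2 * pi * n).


Formula: Q = P_W / (2 * pi * n)
Step 1 — P_W = 3433.2 kW * 1000 = 3433200.0 W
Step 2 — 2 * pi * n = 2 * pi * 2.78 = 17.467255
Step 3 — Q = 3433200.0 / 17.467255 ≈ 196550 N·m (5 s.f.)

196550 N·m


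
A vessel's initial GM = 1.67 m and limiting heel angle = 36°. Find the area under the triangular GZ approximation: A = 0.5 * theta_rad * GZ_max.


Formula: GZ_max = GM * sin(theta); Area = 0.5 * theta_rad * GZ_max
Step 1 — GZ_max = 1.67 * sin(36°) = 1.67 * 0.587785 = 0.981601 m
Step 2 — theta_rad = 36 * pi/180 = 0.628319 rad
Step 3 — Area = 0.5 * 0.628319 * 0.981601 ≈ 0.30838 m·rad (5 s.f.)

0.30838 m·rad


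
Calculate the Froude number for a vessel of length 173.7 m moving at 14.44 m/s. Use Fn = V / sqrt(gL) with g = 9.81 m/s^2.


Formula: Fn = V / sqrt(g * L)
Step 1 — g * L = 9.81 * 173.7 = 1703.997
Step 2 — sqrt(g * L) = sqrt(1703.997) = 41.279499
Step 3 — Fn = 14.44 / 41.279499 ≈ 0.34981 (5 s.f.)

0.34981


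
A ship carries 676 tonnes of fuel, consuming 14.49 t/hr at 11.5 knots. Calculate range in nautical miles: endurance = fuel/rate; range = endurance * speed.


Formula: endurance = fuel / rate; range = endurance * speed
Step 1 — endurance = 676 / 14.49 = 46.6529 hours
Step 2 — range = 46.6529 * 11.5 ≈ 536.51 nautical miles (5 s.f.)

536.51 NM


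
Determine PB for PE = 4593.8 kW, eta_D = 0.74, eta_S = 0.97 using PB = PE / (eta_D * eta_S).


Formula: PB = PE / (eta_D * eta_S)
Step 1 — combined efficiency = eta_D * eta_S = 0.74 * 0.97 = 0.7178
Step 2 — PB = 4593.8 / 0.7178 ≈ 6399.8 kW (5 s.f.)

6399.8 kW


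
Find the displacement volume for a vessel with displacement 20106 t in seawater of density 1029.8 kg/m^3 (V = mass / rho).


Formula: V = mass / rho
Step 1 — convert tonnes to kg: 20106 t * 1000 = 20106000 kg
Step 2 — V = 20106000 / 1029.8 ≈ 19524 m^3 (5 s.f.)

19524 m^3


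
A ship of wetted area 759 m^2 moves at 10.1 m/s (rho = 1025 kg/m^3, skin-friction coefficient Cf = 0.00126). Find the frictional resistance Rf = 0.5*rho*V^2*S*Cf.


Formula: Rf = 0.5 * rho * V^2 * S * Cf
Step 1 — V^2 = 10.1^2 = 102.01
Step 2 — 0.5 * rho * V^2 = 0.5 * 1025 * 102.01 = 52280.125
Step 3 — Rf = 52280.125 * 759 * 0.00126 ≈ 49998 N (5 s.f.)

49998 N


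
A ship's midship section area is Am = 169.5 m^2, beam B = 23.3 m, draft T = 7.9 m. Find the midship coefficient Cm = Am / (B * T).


Formula: Cm = Am / (B * T)
Step 1 — B * T = 23.3 * 7.9 = 184.07 m^2
Step 2 — Cm = 169.5 / 184.07 ≈ 0.92085 (5 s.f.)

0.92085


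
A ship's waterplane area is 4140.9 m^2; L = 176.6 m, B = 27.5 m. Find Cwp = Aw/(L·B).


Formula: Cwp = Aw / (L * B)
Step 1 — L * B = 176.6 * 27.5 = 4856.5 m^2
Step 2 — Cwp = 4140.9 / 4856.5 ≈ 0.85265 (5 s.f.)

0.85265


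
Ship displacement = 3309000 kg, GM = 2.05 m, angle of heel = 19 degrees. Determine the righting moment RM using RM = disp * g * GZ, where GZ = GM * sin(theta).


Formula: GZ = GM * sin(theta); RM = disp * g * GZ
Step 1 — GZ = 2.05 * sin(19°) = 2.05 * 0.325568 = 0.667414 m
Step 2 — RM = 3309000 * 9.81 * 0.667414 ≈ 21665000 N·m (5 s.f.)

21665000 N·m


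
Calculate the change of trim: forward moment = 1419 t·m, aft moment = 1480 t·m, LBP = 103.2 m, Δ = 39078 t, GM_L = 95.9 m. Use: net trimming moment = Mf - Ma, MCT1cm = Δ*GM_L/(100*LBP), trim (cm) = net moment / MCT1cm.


Formula: net trimming moment = Mf - Ma; MCT1cm = Δ*GM_L/(100*LBP); trim = net moment / MCT1cm
Step 1 — net trimming moment = 1419 - 1480 = -61 t·m
Step 2 — MCT1cm = 39078 * 95.9 / (100 * 103.2) = 363.1376 t·m/cm
Step 3 — trim = -61 / 363.1376 ≈ -0.16798 cm (5 s.f.)

-0.16798 cm


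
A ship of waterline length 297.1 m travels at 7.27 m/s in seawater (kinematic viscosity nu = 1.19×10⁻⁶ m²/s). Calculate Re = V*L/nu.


Formula: Re = V * L / nu
Step 1 — V * L = 7.27 * 297.1 = 2159.917 m^2/s
Step 2 — Re = 2159.917 / 1.19e-6 = 1.82e+09

1.82e+09


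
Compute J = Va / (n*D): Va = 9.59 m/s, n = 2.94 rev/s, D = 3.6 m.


Formula: J = Va / (n * D)
Step 1 — n * D = 2.94 * 3.6 = 10.584
Step 2 — J = 9.59 / 10.584 ≈ 0.90608 (5 s.f.)

0.90608


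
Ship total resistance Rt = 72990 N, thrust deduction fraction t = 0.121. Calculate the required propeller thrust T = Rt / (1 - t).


Formula: T = Rt / (1 - t)
Step 1 — (1 - t) = 1 - 0.121 = 0.879
Step 2 — T = 72990 / 0.879 ≈ 83038 N (5 s.f.)

83038 N


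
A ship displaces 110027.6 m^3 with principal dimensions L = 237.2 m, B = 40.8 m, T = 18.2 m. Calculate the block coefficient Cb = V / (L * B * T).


Formula: Cb = V / (L * B * T)
Step 1 — L * B * T = 237.2 * 40.8 * 18.2 = 176135.232 m^3
Step 2 — Cb = 110027.6 / 176135.232 ≈ 0.62468 (5 s.f.)

0.62468


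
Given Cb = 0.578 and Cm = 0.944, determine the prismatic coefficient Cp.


Formula: Cp = Cb / Cm
Substituting: Cp = 0.578 / 0.944
Result: Cp ≈ 0.61229 (5 s.f.)

0.61229


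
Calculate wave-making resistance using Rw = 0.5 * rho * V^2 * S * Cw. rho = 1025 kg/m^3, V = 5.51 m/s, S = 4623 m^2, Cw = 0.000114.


Formula: Rw = 0.5 * rho * V^2 * S * Cw
Step 1 — V^2 = 5.51^2 = 30.3601
Step 2 — 0.5 * rho * V^2 = 0.5 * 1025 * 30.3601 = 15559.55125
Step 3 — Rw = 15559.55125 * 4623 * 0.000114 ≈ 8200.2 N (5 s.f.)

8200.2 N


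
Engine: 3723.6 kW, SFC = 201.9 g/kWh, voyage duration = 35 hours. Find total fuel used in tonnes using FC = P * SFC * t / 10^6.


Formula: FC (tonnes) = P * SFC * t / 1,000,000
Step 1 — P * SFC * t = 3723.6 * 201.9 * 35 = 26312819.4 g
Step 2 — FC (tonnes) = 26312819.4 / 1,000,000 ≈ 26.313 tonnes (5 s.f.)

26.313 tonnes


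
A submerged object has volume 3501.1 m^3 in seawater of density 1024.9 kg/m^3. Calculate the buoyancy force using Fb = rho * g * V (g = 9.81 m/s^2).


Formula: Fb = rho * g * V
Substituting: Fb = 1024.9 * 9.81 * 3501.1
Intermediate: 1024.9 * 9.81 = 10054.269
Result: Fb = 10054.269 * 3501.1 ≈ 35201000 N (5 s.f.)

35201000 N


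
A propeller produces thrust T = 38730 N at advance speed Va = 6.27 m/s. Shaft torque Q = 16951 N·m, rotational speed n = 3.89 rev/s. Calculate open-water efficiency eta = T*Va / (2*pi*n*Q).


Formula: eta = T * Va / (2 * pi * n * Q)
Step 1 — numerator = T * Va = 38730 * 6.27 = 242837.1
Step 2 — 2 * pi * n = 2 * pi * 3.89 = 24.441591
Step 3 — denominator = 24.441591 * 16951 = 414309.41
Step 4 — eta = 242837.1 / 414309.41 ≈ 0.58612 (5 s.f.)

0.58612


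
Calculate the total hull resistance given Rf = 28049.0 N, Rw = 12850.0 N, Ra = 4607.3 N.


Formula: Rt = Rf + Rw + Ra
Substituting: Rt = 28049.0 + 12850.0 + 4607.3
Result: Rt = 45506.3 N

45506.3 N


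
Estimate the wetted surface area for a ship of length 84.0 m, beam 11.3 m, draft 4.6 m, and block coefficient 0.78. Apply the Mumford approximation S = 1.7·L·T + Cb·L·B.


Formula: S = 1.7*L*T + V/T with V = Cb*L*B*T, i.e. S = L * (1.7*T + Cb*B)
Step 1 — 1.7*T = 1.7 * 4.6 = 7.82 m
Step 2 — Cb*B = 0.78 * 11.3 = 8.814 m
Step 3 — 1.7*T + Cb*B = 7.82 + 8.814 = 16.634 m
Step 4 — S = 84.0 * 16.634 ≈ 1397.3 m^2 (5 s.f.)

1397.3 m^2


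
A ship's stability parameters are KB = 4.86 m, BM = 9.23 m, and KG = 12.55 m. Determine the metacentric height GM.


Formula: GM = KB + BM - KG
Step 1 — KM = KB + BM = 4.86 + 9.23 = 14.09 m
Step 2 — GM = KM - KG = 14.09 - 12.55 = 1.54 m

1.54 m


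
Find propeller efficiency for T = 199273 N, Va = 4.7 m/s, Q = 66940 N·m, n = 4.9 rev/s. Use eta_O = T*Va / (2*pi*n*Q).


Formula: eta = T * Va / (2 * pi * n * Q)
Step 1 — numerator = T * Va = 199273 * 4.7 = 936583.1
Step 2 — 2 * pi * n = 2 * pi * 4.9 = 30.787608
Step 3 — denominator = 30.787608 * 66940 = 2060922.48
Step 4 — eta = 936583.1 / 2060922.48 ≈ 0.45445 (5 s.f.)

0.45445


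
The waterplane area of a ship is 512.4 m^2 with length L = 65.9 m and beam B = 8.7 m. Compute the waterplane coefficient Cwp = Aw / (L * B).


Formula: Cwp = Aw / (L * B)
Step 1 — L * B = 65.9 * 8.7 = 573.33 m^2
Step 2 — Cwp = 512.4 / 573.33 ≈ 0.89373 (5 s.f.)

0.89373


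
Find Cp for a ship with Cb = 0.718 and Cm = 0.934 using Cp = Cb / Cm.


Formula: Cp = Cb / Cm
Substituting: Cp = 0.718 / 0.934
Result: Cp ≈ 0.76874 (5 s.f.)

0.76874


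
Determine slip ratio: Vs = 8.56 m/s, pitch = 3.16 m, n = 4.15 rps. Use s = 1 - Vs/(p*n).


Formula: s = 1 - Vs / (p * n)
Step 1 — p * n = 3.16 * 4.15 = 13.114
Step 2 — Vs / (p*n) = 8.56 / 13.114 = 0.652738 (6 d.p.)
Step 3 — s = 1 - 0.652738 = 0.347262

0.347262


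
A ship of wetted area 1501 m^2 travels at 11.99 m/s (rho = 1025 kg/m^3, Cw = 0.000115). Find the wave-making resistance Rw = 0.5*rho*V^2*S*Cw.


Formula: Rw = 0.5 * rho * V^2 * S * Cw
Step 1 — V^2 = 11.99^2 = 143.7601
Step 2 — 0.5 * rho * V^2 = 0.5 * 1025 * 143.7601 = 73677.05125
Step 3 — Rw = 73677.05125 * 1501 * 0.000115 ≈ 12718 N (5 s.f.)

12718 N


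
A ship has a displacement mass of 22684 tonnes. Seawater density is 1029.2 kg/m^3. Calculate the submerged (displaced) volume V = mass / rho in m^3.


Formula: V = mass / rho
Step 1 — convert tonnes to kg: 22684 t * 1000 = 22684000 kg
Step 2 — V = 22684000 / 1029.2 ≈ 22040 m^3 (5 s.f.)

22040 m^3


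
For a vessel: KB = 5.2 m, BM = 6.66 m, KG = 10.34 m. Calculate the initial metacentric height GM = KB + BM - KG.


Formula: GM = KB + BM - KG
Step 1 — KM = KB + BM = 5.2 + 6.66 = 11.86 m
Step 2 — GM = KM - KG = 11.86 - 10.34 = 1.52 m

1.52 m


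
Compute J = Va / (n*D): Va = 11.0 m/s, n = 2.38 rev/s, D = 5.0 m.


Formula: J = Va / (n * D)
Step 1 — n * D = 2.38 * 5.0 = 11.9
Step 2 — J = 11.0 / 11.9 ≈ 0.92437 (5 s.f.)

0.92437


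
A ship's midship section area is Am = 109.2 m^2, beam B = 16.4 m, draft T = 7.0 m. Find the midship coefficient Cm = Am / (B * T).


Formula: Cm = Am / (B * T)
Step 1 — B * T = 16.4 * 7.0 = 114.8 m^2
Step 2 — Cm = 109.2 / 114.8 ≈ 0.95122 (5 s.f.)

0.95122


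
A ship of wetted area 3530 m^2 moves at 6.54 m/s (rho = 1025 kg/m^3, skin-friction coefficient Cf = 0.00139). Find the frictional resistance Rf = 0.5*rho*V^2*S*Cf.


Formula: Rf = 0.5 * rho * V^2 * S * Cf
Step 1 — V^2 = 6.54^2 = 42.7716
Step 2 — 0.5 * rho * V^2 = 0.5 * 1025 * 42.7716 = 21920.445
Step 3 — Rf = 21920.445 * 3530 * 0.00139 ≈ 107560 N (5 s.f.)

107560 N


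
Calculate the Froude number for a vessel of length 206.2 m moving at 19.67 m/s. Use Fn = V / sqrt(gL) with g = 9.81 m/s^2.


Formula: Fn = V / sqrt(g * L)
Step 1 — g * L = 9.81 * 206.2 = 2022.822
Step 2 — sqrt(g * L) = sqrt(2022.822) = 44.975793
Step 3 — Fn = 19.67 / 44.975793 ≈ 0.43735 (5 s.f.)

0.43735


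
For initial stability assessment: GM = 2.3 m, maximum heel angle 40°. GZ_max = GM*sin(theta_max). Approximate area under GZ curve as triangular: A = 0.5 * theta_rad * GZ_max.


Formula: GZ_max = GM * sin(theta); Area = 0.5 * theta_rad * GZ_max
Step 1 — GZ_max = 2.3 * sin(40°) = 2.3 * 0.642788 = 1.478412 m
Step 2 — theta_rad = 40 * pi/180 = 0.698132 rad
Step 3 — Area = 0.5 * 0.698132 * 1.478412 ≈ 0.51606 m·rad (5 s.f.)

0.51606 m·rad


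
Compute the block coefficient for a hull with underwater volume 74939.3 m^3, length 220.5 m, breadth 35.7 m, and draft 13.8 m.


Formula: Cb = V / (L * B * T)
Step 1 — L * B * T = 220.5 * 35.7 * 13.8 = 108631.53 m^3
Step 2 — Cb = 74939.3 / 108631.53 ≈ 0.68985 (5 s.f.)

0.68985


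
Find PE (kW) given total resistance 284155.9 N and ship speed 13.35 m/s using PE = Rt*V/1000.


Formula: PE = Rt * V / 1000 (kW)
Step 1 — PE (W) = 284155.9 * 13.35 = 3793481.265 W
Step 2 — PE (kW) = 3793481.265 / 1000 ≈ 3793.5 kW (5 s.f.)

3793.5 kW


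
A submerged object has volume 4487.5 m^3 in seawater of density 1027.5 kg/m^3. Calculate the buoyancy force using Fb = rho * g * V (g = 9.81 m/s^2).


Formula: Fb = rho * g * V
Substituting: Fb = 1027.5 * 9.81 * 4487.5
Intermediate: 1027.5 * 9.81 = 10079.775
Result: Fb = 10079.775 * 4487.5 ≈ 45233000 N (5 s.f.)

45233000 N


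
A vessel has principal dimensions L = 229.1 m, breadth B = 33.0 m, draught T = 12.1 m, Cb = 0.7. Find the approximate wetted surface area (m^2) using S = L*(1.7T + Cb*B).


Formula: S = 1.7*L*T + V/T with V = Cb*L*B*T, i.e. S = L * (1.7*T + Cb*B)
Step 1 — 1.7*T = 1.7 * 12.1 = 20.57 m
Step 2 — Cb*B = 0.7 * 33.0 = 23.1 m
Step 3 — 1.7*T + Cb*B = 20.57 + 23.1 = 43.67 m
Step 4 — S = 229.1 * 43.67 ≈ 10005 m^2 (5 s.f.)

10005 m^2


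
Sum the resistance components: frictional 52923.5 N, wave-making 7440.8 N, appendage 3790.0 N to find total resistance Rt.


Formula: Rt = Rf + Rw + Ra
Substituting: Rt = 52923.5 + 7440.8 + 3790.0
Result: Rt = 64154.3 N

64154.3 N


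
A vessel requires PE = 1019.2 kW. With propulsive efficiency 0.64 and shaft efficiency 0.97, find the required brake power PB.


Formula: PB = PE / (eta_D * eta_S)
Step 1 — combined efficiency = eta_D * eta_S = 0.64 * 0.97 = 0.6208
Step 2 — PB = 1019.2 / 0.6208 ≈ 1641.8 kW (5 s.f.)

1641.8 kW


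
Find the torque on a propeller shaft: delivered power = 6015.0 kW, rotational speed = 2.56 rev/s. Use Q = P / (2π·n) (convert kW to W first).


Formula: Q = P_W / (2 * pi * n)
Step 1 — P_W = 6015.0 kW * 1000 = 6015000.0 W
Step 2 — 2 * pi * n = 2 * pi * 2.56 = 16.084954
Step 3 — Q = 6015000.0 / 16.084954 ≈ 373950 N·m (5 s.f.)

373950 N·m


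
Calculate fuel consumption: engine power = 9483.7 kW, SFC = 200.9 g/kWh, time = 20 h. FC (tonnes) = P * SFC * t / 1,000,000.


Formula: FC (tonnes) = P * SFC * t / 1,000,000
Step 1 — P * SFC * t = 9483.7 * 200.9 * 20 = 38105506.6 g
Step 2 — FC (tonnes) = 38105506.6 / 1,000,000 ≈ 38.106 tonnes (5 s.f.)

38.106 tonnes


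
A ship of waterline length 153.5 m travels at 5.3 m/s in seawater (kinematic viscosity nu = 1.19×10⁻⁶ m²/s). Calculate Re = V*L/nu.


Formula: Re = V * L / nu
Step 1 — V * L = 5.3 * 153.5 = 813.55 m^2/s
Step 2 — Re = 813.55 / 1.19e-6 = 6.84e+08

6.84e+08


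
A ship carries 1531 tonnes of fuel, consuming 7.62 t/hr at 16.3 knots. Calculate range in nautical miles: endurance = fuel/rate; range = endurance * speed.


Formula: endurance = fuel / rate; range = endurance * speed
Step 1 — endurance = 1531 / 7.62 = 200.9186 hours
Step 2 — range = 200.9186 * 16.3 ≈ 3275.0 nautical miles (5 s.f.)

3275.0 NM


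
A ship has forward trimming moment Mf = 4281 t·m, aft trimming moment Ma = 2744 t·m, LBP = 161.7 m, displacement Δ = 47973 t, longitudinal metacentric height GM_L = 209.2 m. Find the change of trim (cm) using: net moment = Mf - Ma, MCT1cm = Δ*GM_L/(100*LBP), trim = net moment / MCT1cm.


Formula: net trimming moment = Mf - Ma; MCT1cm = Δ*GM_L/(100*LBP); trim = net moment / MCT1cm
Step 1 — net trimming moment = 4281 - 2744 = 1537 t·m
Step 2 — MCT1cm = 47973 * 209.2 / (100 * 161.7) = 620.6525 t·m/cm
Step 3 — trim = 1537 / 620.6525 ≈ 2.4764 cm (5 s.f.)

2.4764 cm


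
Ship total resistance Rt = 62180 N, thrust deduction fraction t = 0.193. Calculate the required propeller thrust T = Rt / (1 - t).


Formula: T = Rt / (1 - t)
Step 1 — (1 - t) = 1 - 0.193 = 0.807
Step 2 — T = 62180 / 0.807 ≈ 77051 N (5 s.f.)

77051 N


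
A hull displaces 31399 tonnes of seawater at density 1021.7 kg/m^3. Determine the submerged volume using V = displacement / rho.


Formula: V = mass / rho
Step 1 — convert tonnes to kg: 31399 t * 1000 = 31399000 kg
Step 2 — V = 31399000 / 1021.7 ≈ 30732 m^3 (5 s.f.)

30732 m^3


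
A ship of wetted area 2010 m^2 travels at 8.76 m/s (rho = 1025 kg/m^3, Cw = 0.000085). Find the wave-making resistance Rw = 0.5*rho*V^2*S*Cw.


Formula: Rw = 0.5 * rho * V^2 * S * Cw
Step 1 — V^2 = 8.76^2 = 76.7376
Step 2 — 0.5 * rho * V^2 = 0.5 * 1025 * 76.7376 = 39328.02
Step 3 — Rw = 39328.02 * 2010 * 0.000085 ≈ 6719.2 N (5 s.f.)

6719.2 N
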